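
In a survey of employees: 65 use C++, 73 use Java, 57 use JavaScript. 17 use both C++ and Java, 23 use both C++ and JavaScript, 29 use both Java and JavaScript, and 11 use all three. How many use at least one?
|A∪B∪C| = 65+73+57-17-23-29+11 = 137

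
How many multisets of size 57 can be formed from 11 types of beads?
C(57+11-1, 11-1) = C(67, 10) = 247994680648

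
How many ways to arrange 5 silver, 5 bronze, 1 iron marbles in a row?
11! / (5! × 5! × 1!) = 2772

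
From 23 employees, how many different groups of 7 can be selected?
C(23,7) = 23!/(7!×16!) = 245157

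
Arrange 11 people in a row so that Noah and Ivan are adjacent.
Treat as block: (11-1)! × 2! = 3628800 × 2 = 7257600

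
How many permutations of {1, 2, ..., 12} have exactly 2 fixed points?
Choose the 2 fixed points C(12,2) = 66, derange the rest: !10 = Σ_{j=0}^{10} (-1)^j·10!/j! = 3628800 - 3628800 + 1814400 - 604800 + 151200 - 30240 + 5040 - 720 + 90 - 10 + 1 = 1334961. Product = 66 × 1334961 = 88107426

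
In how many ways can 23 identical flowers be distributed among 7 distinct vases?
C(23+7-1, 7-1) = C(29, 6) = 475020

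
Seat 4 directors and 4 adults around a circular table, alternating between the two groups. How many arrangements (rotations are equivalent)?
Fix one of the directors: (4-1)! ways for the remaining directors, × 4! ways for the adults = 6 × 24 = 144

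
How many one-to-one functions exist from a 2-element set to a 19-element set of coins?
P(19,2) = 19!/(19-2)! = 342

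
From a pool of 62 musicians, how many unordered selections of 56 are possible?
C(62,56) = 62!/(56!×6!) = 61474519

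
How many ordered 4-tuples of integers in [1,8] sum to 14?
Coefficient of x^14 in (x + x² + ... + x^8)^4. By inclusion-exclusion on dice exceeding 8: Σ_j (-1)^j C(4,j)·C(14-1-8j, 3) = C(4,0)·C(13,3) - C(4,1)·C(5,3) = 1·286 - 4·10 = 246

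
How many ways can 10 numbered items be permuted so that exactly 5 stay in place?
Choose the 5 fixed points C(10,5) = 252, derange the rest: !5 = Σ_{j=0}^{5} (-1)^j·5!/j! = 120 - 120 + 60 - 20 + 5 - 1 = 44. Product = 252 × 44 = 11088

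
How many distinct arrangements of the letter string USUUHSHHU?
9! / (2! × 4! × 3!) = 1260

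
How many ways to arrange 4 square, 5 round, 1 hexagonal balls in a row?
10! / (4! × 5! × 1!) = 1260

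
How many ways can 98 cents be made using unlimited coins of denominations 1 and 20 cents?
Coefficient of x^98 in 1/(1-x^1) · 1/(1-x^20). Use j coins of 20 for j = 0..⌊98/20⌋ = 4, the rest in 1s: 4 + 1 = 5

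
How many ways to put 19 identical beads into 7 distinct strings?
C(19+7-1, 7-1) = C(25, 6) = 177100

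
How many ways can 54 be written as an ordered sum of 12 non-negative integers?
C(54+12-1, 12-1) = C(65, 11) = 895068996640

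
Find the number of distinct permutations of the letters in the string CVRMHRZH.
8! / (2! × 1! × 1! × 2! × 1! × 1!) = 10080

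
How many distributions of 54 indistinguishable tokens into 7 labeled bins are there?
C(54+7-1, 7-1) = C(60, 6) = 50063860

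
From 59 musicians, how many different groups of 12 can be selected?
C(59,12) = 59!/(12!×47!) = 1119487075980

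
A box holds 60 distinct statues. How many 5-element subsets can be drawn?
C(60,5) = 60!/(5!×55!) = 5461512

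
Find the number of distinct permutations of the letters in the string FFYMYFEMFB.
10! / (4! × 2! × 1! × 2! × 1!) = 37800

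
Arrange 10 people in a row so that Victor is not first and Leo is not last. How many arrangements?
By inclusion-exclusion: 10! - 2×(10-1)! + (10-2)! = 3628800 - 725760 + 40320 = 2943360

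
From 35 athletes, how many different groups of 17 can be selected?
C(35,17) = 35!/(17!×18!) = 4537567650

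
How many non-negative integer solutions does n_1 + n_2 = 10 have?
C(10+2-1, 2-1) = C(11, 1) = 11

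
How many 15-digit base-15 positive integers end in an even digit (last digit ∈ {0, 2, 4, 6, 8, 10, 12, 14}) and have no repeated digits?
Last∈{0,2,4,6,8,10,12,14}. Last=0: 87178291200. Last nonzero: 7×13×P(13,13) = 566658892800. Total = 653837184000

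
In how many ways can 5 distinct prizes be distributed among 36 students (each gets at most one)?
P(36,5) = 36!/(36-5)! = 45239040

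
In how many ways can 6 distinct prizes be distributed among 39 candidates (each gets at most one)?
P(39,6) = 39!/(39-6)! = 2349088560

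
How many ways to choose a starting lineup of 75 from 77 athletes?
C(77,75) = 77!/(75!×2!) = 2926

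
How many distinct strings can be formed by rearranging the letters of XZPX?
4! / (2! × 1! × 1!) = 12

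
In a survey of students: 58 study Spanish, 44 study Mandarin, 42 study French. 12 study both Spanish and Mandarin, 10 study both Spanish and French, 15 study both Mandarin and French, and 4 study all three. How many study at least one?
|A∪B∪C| = 58+44+42-12-10-15+4 = 111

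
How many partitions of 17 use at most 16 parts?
By conjugation, equals partitions of 17 into parts ≤ 16. Let r_j(i) = number of partitions of i into parts ≤ j, for i = 0..17. r_1(i) = 1 for all i; r_j(i) = r_{j-1}(i) + r_j(i-j). Rows j = 2..16: ≤2: 1 1 2 2 3 3 4 4 5 5 6 6 7 7 8 8 9 9; ≤3: 1 1 2 3 4 5 7 8 10 12 14 16 19 21 24 27 30 33; ≤4: 1 1 2 3 5 6 9 11 15 18 23 27 34 39 47 54 64 72; ≤5: 1 1 2 3 5 7 10 13 18 23 30 37 47 57 70 84 101 119; ≤6: 1 1 2 3 5 7 11 14 20 26 35 44 58 71 90 110 136 163; ≤7: 1 1 2 3 5 7 11 15 21 28 38 49 65 82 105 131 164 201; ≤8: 1 1 2 3 5 7 11 15 22 29 40 52 70 89 116 146 186 230; ≤9: 1 1 2 3 5 7 11 15 22 30 41 54 73 94 123 157 201 252; ≤10: 1 1 2 3 5 7 11 15 22 30 42 55 75 97 128 164 212 267; ≤11: 1 1 2 3 5 7 11 15 22 30 42 56 76 99 131 169 219 278; ≤12: 1 1 2 3 5 7 11 15 22 30 42 56 77 100 133 172 224 285; ≤13: 1 1 2 3 5 7 11 15 22 30 42 56 77 101 134 174 227 290; ≤14: 1 1 2 3 5 7 11 15 22 30 42 56 77 101 135 175 229 293; ≤15: 1 1 2 3 5 7 11 15 22 30 42 56 77 101 135 176 230 295; ≤16: 1 1 2 3 5 7 11 15 22 30 42 56 77 101 135 176 231 296. r_16(17) = 296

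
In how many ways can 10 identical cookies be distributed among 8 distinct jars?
C(10+8-1, 8-1) = C(17, 7) = 19448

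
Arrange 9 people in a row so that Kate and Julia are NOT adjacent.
Total - adjacent = 9! - (9-1)!×2 = 362880 - 80640 = 282240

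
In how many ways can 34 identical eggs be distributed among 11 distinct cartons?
C(34+11-1, 11-1) = C(44, 10) = 2481256778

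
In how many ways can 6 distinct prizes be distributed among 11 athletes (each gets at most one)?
P(11,6) = 11!/(11-6)! = 332640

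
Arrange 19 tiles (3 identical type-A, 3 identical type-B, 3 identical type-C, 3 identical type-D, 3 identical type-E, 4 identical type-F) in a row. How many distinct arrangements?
19! / (3! × 3! × 3! × 3! × 3! × 4!) = 651819168000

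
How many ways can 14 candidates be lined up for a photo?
14! = 87178291200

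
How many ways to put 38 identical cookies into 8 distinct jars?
C(38+8-1, 8-1) = C(45, 7) = 45379620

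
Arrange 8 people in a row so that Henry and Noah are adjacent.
Treat as block: (8-1)! × 2! = 5040 × 2 = 10080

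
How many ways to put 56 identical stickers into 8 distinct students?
C(56+8-1, 8-1) = C(63, 7) = 553270671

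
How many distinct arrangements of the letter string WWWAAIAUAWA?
11! / (1! × 4! × 5! × 1!) = 13860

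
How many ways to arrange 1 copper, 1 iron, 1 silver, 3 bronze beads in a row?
6! / (1! × 1! × 1! × 3!) = 120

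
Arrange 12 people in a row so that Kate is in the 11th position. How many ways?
Fix one position: (12-1)! = 39916800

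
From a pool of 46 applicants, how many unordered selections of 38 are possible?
C(46,38) = 46!/(38!×8!) = 260932815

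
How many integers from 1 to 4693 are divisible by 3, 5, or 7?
⌊4693/3⌋+⌊4693/5⌋+⌊4693/7⌋ - ⌊4693/15⌋-⌊4693/21⌋-⌊4693/35⌋ + ⌊4693/105⌋ = 1564+938+670 - 312-223-134 + 44 = 2547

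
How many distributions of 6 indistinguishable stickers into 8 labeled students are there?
C(6+8-1, 8-1) = C(13, 7) = 1716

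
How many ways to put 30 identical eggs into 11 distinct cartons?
C(30+11-1, 11-1) = C(40, 10) = 847660528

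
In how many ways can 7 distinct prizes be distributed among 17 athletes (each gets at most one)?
P(17,7) = 17!/(17-7)! = 98017920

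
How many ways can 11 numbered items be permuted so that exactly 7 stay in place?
Choose the 7 fixed points C(11,7) = 330, derange the rest: !4 = Σ_{j=0}^{4} (-1)^j·4!/j! = 24 - 24 + 12 - 4 + 1 = 9. Product = 330 × 9 = 2970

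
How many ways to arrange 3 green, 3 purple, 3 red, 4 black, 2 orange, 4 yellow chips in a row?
19! / (3! × 3! × 3! × 4! × 2! × 4!) = 488864376000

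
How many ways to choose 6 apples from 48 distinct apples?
C(48,6) = 48!/(6!×42!) = 12271512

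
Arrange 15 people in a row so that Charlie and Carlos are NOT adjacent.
Total - adjacent = 15! - (15-1)!×2 = 1307674368000 - 174356582400 = 1133317785600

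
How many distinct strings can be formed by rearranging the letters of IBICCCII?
8! / (4! × 1! × 3!) = 280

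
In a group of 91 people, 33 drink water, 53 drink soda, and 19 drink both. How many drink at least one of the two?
|A∪B| = |A| + |B| - |A∩B| = 33 + 53 - 19 = 67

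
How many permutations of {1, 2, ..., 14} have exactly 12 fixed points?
Choose the 12 fixed points C(14,12) = 91, derange the rest: !2 = Σ_{j=0}^{2} (-1)^j·2!/j! = 2 - 2 + 1 = 1. Product = 91 × 1 = 91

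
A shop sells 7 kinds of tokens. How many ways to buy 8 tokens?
C(8+7-1, 7-1) = C(14, 6) = 3003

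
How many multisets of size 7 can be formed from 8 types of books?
C(7+8-1, 8-1) = C(14, 7) = 3432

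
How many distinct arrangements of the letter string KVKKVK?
6! / (2! × 4!) = 15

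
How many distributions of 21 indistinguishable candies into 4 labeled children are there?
C(21+4-1, 4-1) = C(24, 3) = 2024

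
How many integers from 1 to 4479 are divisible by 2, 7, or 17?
⌊4479/2⌋+⌊4479/7⌋+⌊4479/17⌋ - ⌊4479/14⌋-⌊4479/34⌋-⌊4479/119⌋ + ⌊4479/238⌋ = 2239+639+263 - 319-131-37 + 18 = 2672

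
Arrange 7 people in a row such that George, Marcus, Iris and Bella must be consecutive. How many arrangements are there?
Treat the 4 as one block: (7-4+1)! × 4! = 24 × 24 = 576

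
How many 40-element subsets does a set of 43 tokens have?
C(43,40) = 43!/(40!×3!) = 12341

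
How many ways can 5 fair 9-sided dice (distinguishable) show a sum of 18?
Coefficient of x^18 in (x + x² + ... + x^9)^5. By inclusion-exclusion on dice exceeding 9: Σ_j (-1)^j C(5,j)·C(18-1-9j, 4) = C(5,0)·C(17,4) - C(5,1)·C(8,4) = 1·2380 - 5·70 = 2030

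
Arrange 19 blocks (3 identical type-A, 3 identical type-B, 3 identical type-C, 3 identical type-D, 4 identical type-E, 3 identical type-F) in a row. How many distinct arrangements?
19! / (3! × 3! × 3! × 3! × 4! × 3!) = 651819168000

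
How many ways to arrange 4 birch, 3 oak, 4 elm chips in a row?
11! / (4! × 3! × 4!) = 11550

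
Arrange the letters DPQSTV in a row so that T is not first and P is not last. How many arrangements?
By inclusion-exclusion: 6! - 2×(6-1)! + (6-2)! = 720 - 240 + 24 = 504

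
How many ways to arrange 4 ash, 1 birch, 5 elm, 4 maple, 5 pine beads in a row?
19! / (4! × 1! × 5! × 4! × 5!) = 14665931280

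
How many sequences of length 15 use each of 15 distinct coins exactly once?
15! = 1307674368000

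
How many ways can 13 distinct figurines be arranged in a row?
13! = 6227020800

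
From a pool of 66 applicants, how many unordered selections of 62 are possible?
C(66,62) = 66!/(62!×4!) = 720720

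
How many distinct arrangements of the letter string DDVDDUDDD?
9! / (1! × 7! × 1!) = 72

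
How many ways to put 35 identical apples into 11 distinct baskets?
C(35+11-1, 11-1) = C(45, 10) = 3190187286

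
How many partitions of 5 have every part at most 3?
Let r_j(i) = number of partitions of i into parts ≤ j, for i = 0..5. r_1(i) = 1 for all i; r_j(i) = r_{j-1}(i) + r_j(i-j). Rows j = 2..3: ≤2: 1 1 2 2 3 3; ≤3: 1 1 2 3 4 5. r_3(5) = 5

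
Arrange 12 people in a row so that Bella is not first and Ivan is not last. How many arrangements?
By inclusion-exclusion: 12! - 2×(12-1)! + (12-2)! = 479001600 - 79833600 + 3628800 = 402796800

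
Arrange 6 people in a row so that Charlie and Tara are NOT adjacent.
Total - adjacent = 6! - (6-1)!×2 = 720 - 240 = 480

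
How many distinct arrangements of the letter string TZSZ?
4! / (1! × 2! × 1!) = 12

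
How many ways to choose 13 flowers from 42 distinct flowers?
C(42,13) = 42!/(13!×29!) = 25518731280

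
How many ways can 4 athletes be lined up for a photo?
4! = 24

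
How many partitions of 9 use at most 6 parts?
By conjugation, equals partitions of 9 into parts ≤ 6. Let r_j(i) = number of partitions of i into parts ≤ j, for i = 0..9. r_1(i) = 1 for all i; r_j(i) = r_{j-1}(i) + r_j(i-j). Rows j = 2..6: ≤2: 1 1 2 2 3 3 4 4 5 5; ≤3: 1 1 2 3 4 5 7 8 10 12; ≤4: 1 1 2 3 5 6 9 11 15 18; ≤5: 1 1 2 3 5 7 10 13 18 23; ≤6: 1 1 2 3 5 7 11 14 20 26. r_6(9) = 26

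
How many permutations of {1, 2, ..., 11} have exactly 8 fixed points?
Choose the 8 fixed points C(11,8) = 165, derange the rest: !3 = Σ_{j=0}^{3} (-1)^j·3!/j! = 6 - 6 + 3 - 1 = 2. Product = 165 × 2 = 330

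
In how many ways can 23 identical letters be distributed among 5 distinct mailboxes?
C(23+5-1, 5-1) = C(27, 4) = 17550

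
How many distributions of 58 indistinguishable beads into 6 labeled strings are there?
C(58+6-1, 6-1) = C(63, 5) = 7028847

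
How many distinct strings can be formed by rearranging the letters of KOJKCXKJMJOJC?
13! / (1! × 2! × 3! × 1! × 2! × 4!) = 10810800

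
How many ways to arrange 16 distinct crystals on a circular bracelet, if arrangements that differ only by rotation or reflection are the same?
(16-1)!/2 = 1307674368000/2 = 653837184000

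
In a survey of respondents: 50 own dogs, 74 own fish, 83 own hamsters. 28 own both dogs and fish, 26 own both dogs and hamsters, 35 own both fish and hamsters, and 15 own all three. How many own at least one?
|A∪B∪C| = 50+74+83-28-26-35+15 = 133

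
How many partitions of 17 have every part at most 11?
Let r_j(i) = number of partitions of i into parts ≤ j, for i = 0..17. r_1(i) = 1 for all i; r_j(i) = r_{j-1}(i) + r_j(i-j). Rows j = 2..11: ≤2: 1 1 2 2 3 3 4 4 5 5 6 6 7 7 8 8 9 9; ≤3: 1 1 2 3 4 5 7 8 10 12 14 16 19 21 24 27 30 33; ≤4: 1 1 2 3 5 6 9 11 15 18 23 27 34 39 47 54 64 72; ≤5: 1 1 2 3 5 7 10 13 18 23 30 37 47 57 70 84 101 119; ≤6: 1 1 2 3 5 7 11 14 20 26 35 44 58 71 90 110 136 163; ≤7: 1 1 2 3 5 7 11 15 21 28 38 49 65 82 105 131 164 201; ≤8: 1 1 2 3 5 7 11 15 22 29 40 52 70 89 116 146 186 230; ≤9: 1 1 2 3 5 7 11 15 22 30 41 54 73 94 123 157 201 252; ≤10: 1 1 2 3 5 7 11 15 22 30 42 55 75 97 128 164 212 267; ≤11: 1 1 2 3 5 7 11 15 22 30 42 56 76 99 131 169 219 278. r_11(17) = 278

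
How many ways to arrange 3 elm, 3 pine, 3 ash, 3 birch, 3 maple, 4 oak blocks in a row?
19! / (3! × 3! × 3! × 3! × 3! × 4!) = 651819168000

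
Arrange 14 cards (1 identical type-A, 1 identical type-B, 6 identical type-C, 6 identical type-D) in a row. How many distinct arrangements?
14! / (1! × 1! × 6! × 6!) = 168168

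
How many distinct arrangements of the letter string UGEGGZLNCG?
10! / (1! × 1! × 1! × 1! × 4! × 1! × 1!) = 151200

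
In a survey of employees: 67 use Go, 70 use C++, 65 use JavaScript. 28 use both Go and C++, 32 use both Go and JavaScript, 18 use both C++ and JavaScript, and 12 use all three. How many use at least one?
|A∪B∪C| = 67+70+65-28-32-18+12 = 136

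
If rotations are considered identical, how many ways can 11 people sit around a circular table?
Circular: fix one position, arrange the rest. (11-1)! = 3628800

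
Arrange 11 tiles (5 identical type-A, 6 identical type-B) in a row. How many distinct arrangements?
11! / (5! × 6!) = 462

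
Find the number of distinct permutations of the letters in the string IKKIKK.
6! / (2! × 4!) = 15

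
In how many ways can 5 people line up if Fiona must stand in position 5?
Fix one position: (5-1)! = 24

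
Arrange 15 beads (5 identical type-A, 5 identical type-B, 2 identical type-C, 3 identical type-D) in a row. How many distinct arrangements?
15! / (5! × 5! × 2! × 3!) = 7567560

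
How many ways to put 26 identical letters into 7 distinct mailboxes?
C(26+7-1, 7-1) = C(32, 6) = 906192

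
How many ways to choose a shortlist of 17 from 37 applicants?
C(37,17) = 37!/(17!×20!) = 15905368710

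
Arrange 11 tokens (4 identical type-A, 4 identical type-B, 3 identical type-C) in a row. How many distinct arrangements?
11! / (4! × 4! × 3!) = 11550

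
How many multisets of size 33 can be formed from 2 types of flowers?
C(33+2-1, 2-1) = C(34, 1) = 34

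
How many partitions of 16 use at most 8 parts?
By conjugation, equals partitions of 16 into parts ≤ 8. Let r_j(i) = number of partitions of i into parts ≤ j, for i = 0..16. r_1(i) = 1 for all i; r_j(i) = r_{j-1}(i) + r_j(i-j). Rows j = 2..8: ≤2: 1 1 2 2 3 3 4 4 5 5 6 6 7 7 8 8 9; ≤3: 1 1 2 3 4 5 7 8 10 12 14 16 19 21 24 27 30; ≤4: 1 1 2 3 5 6 9 11 15 18 23 27 34 39 47 54 64; ≤5: 1 1 2 3 5 7 10 13 18 23 30 37 47 57 70 84 101; ≤6: 1 1 2 3 5 7 11 14 20 26 35 44 58 71 90 110 136; ≤7: 1 1 2 3 5 7 11 15 21 28 38 49 65 82 105 131 164; ≤8: 1 1 2 3 5 7 11 15 22 29 40 52 70 89 116 146 186. r_8(16) = 186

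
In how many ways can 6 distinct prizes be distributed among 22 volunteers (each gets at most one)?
P(22,6) = 22!/(22-6)! = 53721360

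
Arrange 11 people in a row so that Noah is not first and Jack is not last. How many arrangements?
By inclusion-exclusion: 11! - 2×(11-1)! + (11-2)! = 39916800 - 7257600 + 362880 = 33022080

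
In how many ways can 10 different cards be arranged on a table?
10! = 3628800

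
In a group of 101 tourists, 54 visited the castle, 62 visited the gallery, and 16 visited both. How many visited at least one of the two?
|A∪B| = |A| + |B| - |A∩B| = 54 + 62 - 16 = 100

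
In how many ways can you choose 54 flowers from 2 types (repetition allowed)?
C(54+2-1, 2-1) = C(55, 1) = 55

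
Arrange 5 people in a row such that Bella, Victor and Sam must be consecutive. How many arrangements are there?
Treat the 3 as one block: (5-3+1)! × 3! = 6 × 6 = 36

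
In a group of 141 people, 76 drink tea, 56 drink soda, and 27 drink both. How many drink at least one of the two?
|A∪B| = |A| + |B| - |A∩B| = 76 + 56 - 27 = 105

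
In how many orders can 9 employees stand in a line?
9! = 362880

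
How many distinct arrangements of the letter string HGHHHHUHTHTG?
12! / (2! × 1! × 7! × 2!) = 23760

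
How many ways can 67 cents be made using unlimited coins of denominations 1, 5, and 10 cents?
Coefficient of x^67 in 1/(1-x^1) · 1/(1-x^5) · 1/(1-x^10). Case on j = number of 10-cent coins (j = 0..6); remainder r = 67 - 10j is made from {1,5} in ⌊r/5⌋+1 ways. r = 67, 57, 47, 37, 27, 17, 7 → 14 + 12 + 10 + 8 + 6 + 4 + 2 = 56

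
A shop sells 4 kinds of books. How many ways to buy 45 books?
C(45+4-1, 4-1) = C(48, 3) = 17296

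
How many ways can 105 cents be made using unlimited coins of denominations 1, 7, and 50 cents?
Coefficient of x^105 in 1/(1-x^1) · 1/(1-x^7) · 1/(1-x^50). Case on j = number of 50-cent coins (j = 0..2); remainder r = 105 - 50j is made from {1,7} in ⌊r/7⌋+1 ways. r = 105, 55, 5 → 16 + 8 + 1 = 25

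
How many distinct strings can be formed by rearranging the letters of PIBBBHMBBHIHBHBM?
16! / (2! × 1! × 7! × 4! × 2!) = 43243200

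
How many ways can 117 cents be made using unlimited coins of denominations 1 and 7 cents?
Coefficient of x^117 in 1/(1-x^1) · 1/(1-x^7). Use j coins of 7 for j = 0..⌊117/7⌋ = 16, the rest in 1s: 16 + 1 = 17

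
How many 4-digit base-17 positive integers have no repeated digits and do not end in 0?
Last digit: 16 nonzero choices. First digit: 15 (nonzero, ≠last). Middle 2: P(15,2) = 210. Total = 50400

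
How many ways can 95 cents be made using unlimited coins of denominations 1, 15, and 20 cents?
Coefficient of x^95 in 1/(1-x^1) · 1/(1-x^15) · 1/(1-x^20). Case on j = number of 20-cent coins (j = 0..4); remainder r = 95 - 20j is made from {1,15} in ⌊r/15⌋+1 ways. r = 95, 75, 55, 35, 15 → 7 + 6 + 4 + 3 + 2 = 22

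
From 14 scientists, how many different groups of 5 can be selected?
C(14,5) = 14!/(5!×9!) = 2002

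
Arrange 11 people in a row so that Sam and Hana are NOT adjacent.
Total - adjacent = 11! - (11-1)!×2 = 39916800 - 7257600 = 32659200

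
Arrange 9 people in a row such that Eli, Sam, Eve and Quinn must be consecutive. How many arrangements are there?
Treat the 4 as one block: (9-4+1)! × 4! = 720 × 24 = 17280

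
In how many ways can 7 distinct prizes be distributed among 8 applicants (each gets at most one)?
P(8,7) = 8!/(8-7)! = 40320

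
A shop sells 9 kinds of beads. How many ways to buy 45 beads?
C(45+9-1, 9-1) = C(53, 8) = 886322710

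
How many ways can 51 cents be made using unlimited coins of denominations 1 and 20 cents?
Coefficient of x^51 in 1/(1-x^1) · 1/(1-x^20). Use j coins of 20 for j = 0..⌊51/20⌋ = 2, the rest in 1s: 2 + 1 = 3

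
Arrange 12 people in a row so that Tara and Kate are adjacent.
Treat as block: (12-1)! × 2! = 39916800 × 2 = 79833600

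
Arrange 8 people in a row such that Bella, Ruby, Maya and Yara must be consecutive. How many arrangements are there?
Treat the 4 as one block: (8-4+1)! × 4! = 120 × 24 = 2880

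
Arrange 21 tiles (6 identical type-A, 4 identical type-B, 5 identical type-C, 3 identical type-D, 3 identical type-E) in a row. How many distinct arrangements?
21! / (6! × 4! × 5! × 3! × 3!) = 684410126400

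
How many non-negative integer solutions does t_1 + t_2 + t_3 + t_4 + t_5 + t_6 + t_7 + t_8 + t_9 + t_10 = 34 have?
C(34+10-1, 10-1) = C(43, 9) = 563921995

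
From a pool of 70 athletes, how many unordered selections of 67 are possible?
C(70,67) = 70!/(67!×3!) = 54740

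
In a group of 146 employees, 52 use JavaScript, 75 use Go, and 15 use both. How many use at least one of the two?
|A∪B| = |A| + |B| - |A∩B| = 52 + 75 - 15 = 112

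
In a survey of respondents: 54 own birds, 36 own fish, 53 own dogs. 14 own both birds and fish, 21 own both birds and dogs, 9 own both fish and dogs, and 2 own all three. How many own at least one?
|A∪B∪C| = 54+36+53-14-21-9+2 = 101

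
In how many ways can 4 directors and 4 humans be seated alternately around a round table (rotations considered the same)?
Fix one of the directors: (4-1)! ways for the remaining directors, × 4! ways for the humans = 6 × 24 = 144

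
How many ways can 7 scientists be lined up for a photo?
7! = 5040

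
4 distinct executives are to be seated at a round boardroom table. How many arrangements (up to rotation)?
Circular: fix one position, arrange the rest. (4-1)! = 6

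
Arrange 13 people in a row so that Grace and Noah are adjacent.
Treat as block: (13-1)! × 2! = 479001600 × 2 = 958003200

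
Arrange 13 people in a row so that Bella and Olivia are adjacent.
Treat as block: (13-1)! × 2! = 479001600 × 2 = 958003200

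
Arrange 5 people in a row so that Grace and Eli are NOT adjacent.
Total - adjacent = 5! - (5-1)!×2 = 120 - 48 = 72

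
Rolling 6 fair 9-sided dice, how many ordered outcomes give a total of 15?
Coefficient of x^15 in (x + x² + ... + x^9)^6. By inclusion-exclusion on dice exceeding 9: Σ_j (-1)^j C(6,j)·C(15-1-9j, 5) = C(6,0)·C(14,5) - C(6,1)·C(5,5) = 1·2002 - 6·1 = 1996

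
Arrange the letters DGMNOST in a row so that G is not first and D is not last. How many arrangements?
By inclusion-exclusion: 7! - 2×(7-1)! + (7-2)! = 5040 - 1440 + 120 = 3720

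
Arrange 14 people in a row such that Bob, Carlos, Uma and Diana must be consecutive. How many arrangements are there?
Treat the 4 as one block: (14-4+1)! × 4! = 39916800 × 24 = 958003200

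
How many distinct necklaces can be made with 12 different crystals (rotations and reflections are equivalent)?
(12-1)!/2 = 39916800/2 = 19958400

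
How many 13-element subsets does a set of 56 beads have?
C(56,13) = 56!/(13!×43!) = 1889912732400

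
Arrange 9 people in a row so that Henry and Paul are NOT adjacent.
Total - adjacent = 9! - (9-1)!×2 = 362880 - 80640 = 282240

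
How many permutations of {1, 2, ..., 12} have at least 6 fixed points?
Exactly j fixed points: C(12,j)·!(12-j); sum over j ≥ 6 (derangement numbers via !m = (m-1)·(!(m-1) + !(m-2)): !0..!6 = 1, 0, 1, 2, 9, 44, 265). Σ_{j=6}^{12} C(12,j)·!(12-j) = C(12,6)·!6 + C(12,7)·!5 + C(12,8)·!4 + C(12,9)·!3 + C(12,10)·!2 + C(12,11)·!1 + C(12,12)·!0 = 924·265 + 792·44 + 495·9 + 220·2 + 66·1 + 12·0 + 1·1 = 284670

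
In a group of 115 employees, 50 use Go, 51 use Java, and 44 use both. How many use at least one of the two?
|A∪B| = |A| + |B| - |A∩B| = 50 + 51 - 44 = 57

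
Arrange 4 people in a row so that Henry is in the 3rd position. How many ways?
Fix one position: (4-1)! = 6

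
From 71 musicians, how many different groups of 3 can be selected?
C(71,3) = 71!/(3!×68!) = 57155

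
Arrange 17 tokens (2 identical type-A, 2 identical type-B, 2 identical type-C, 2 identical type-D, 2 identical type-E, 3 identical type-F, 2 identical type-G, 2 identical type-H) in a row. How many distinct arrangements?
17! / (2! × 2! × 2! × 2! × 2! × 3! × 2! × 2!) = 463134672000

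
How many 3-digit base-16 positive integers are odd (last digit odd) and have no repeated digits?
Last∈{1,3,5,7,9,11,13,15}. Last=0: 0. Last nonzero: 8×14×P(14,1) = 1568. Total = 1568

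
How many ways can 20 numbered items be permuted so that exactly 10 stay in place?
Choose the 10 fixed points C(20,10) = 184756, derange the rest: !10 = Σ_{j=0}^{10} (-1)^j·10!/j! = 3628800 - 3628800 + 1814400 - 604800 + 151200 - 30240 + 5040 - 720 + 90 - 10 + 1 = 1334961. Product = 184756 × 1334961 = 246642054516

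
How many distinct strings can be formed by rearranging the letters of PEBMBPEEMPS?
11! / (2! × 3! × 3! × 1! × 2!) = 277200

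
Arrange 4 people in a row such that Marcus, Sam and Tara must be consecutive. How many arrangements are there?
Treat the 3 as one block: (4-3+1)! × 3! = 2 × 6 = 12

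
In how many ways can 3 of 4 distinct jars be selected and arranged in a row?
P(4,3) = 4!/(4-3)! = 24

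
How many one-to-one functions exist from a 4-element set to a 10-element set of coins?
P(10,4) = 10!/(10-4)! = 5040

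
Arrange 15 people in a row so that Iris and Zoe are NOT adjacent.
Total - adjacent = 15! - (15-1)!×2 = 1307674368000 - 174356582400 = 1133317785600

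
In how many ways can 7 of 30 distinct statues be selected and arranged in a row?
P(30,7) = 30!/(30-7)! = 10260432000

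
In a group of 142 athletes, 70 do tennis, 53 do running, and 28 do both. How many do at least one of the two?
|A∪B| = |A| + |B| - |A∩B| = 70 + 53 - 28 = 95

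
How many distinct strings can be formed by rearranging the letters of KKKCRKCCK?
9! / (3! × 5! × 1!) = 504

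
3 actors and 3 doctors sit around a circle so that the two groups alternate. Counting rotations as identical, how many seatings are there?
Fix one of the actors: (3-1)! ways for the remaining actors, × 3! ways for the doctors = 2 × 6 = 12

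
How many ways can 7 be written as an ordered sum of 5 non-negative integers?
C(7+5-1, 5-1) = C(11, 4) = 330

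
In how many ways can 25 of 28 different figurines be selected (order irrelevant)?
C(28,25) = 28!/(25!×3!) = 3276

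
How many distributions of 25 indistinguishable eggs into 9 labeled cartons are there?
C(25+9-1, 9-1) = C(33, 8) = 13884156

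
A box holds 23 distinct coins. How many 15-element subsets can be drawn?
C(23,15) = 23!/(15!×8!) = 490314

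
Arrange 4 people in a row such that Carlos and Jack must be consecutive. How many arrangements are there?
Treat the 2 as one block: (4-2+1)! × 2! = 6 × 2 = 12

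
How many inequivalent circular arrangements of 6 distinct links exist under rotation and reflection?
(6-1)!/2 = 120/2 = 60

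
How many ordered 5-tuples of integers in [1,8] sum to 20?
Coefficient of x^20 in (x + x² + ... + x^8)^5. By inclusion-exclusion on dice exceeding 8: Σ_j (-1)^j C(5,j)·C(20-1-8j, 4) = C(5,0)·C(19,4) - C(5,1)·C(11,4) = 1·3876 - 5·330 = 2226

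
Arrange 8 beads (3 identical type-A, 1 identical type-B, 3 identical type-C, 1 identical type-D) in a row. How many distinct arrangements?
8! / (3! × 1! × 3! × 1!) = 1120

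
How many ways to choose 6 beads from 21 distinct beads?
C(21,6) = 21!/(6!×15!) = 54264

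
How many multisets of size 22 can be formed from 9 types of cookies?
C(22+9-1, 9-1) = C(30, 8) = 5852925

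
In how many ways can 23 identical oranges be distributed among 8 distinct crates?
C(23+8-1, 8-1) = C(30, 7) = 2035800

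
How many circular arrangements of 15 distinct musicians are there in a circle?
Circular: fix one position, arrange the rest. (15-1)! = 87178291200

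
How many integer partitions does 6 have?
Pentagonal recurrence p(n) = p(n-1) + p(n-2) - p(n-5) - p(n-7) + p(n-12) + p(n-15) - ... gives p(0..5) = 1, 1, 2, 3, 5, 7. p(6) = p(5) + p(4) - p(1) = 7 + 5 - 1 = 11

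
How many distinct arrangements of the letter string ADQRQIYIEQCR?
12! / (1! × 2! × 1! × 1! × 1! × 3! × 2! × 1!) = 19958400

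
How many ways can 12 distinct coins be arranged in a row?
12! = 479001600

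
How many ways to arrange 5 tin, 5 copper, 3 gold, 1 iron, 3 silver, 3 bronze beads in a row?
20! / (5! × 5! × 3! × 1! × 3! × 3!) = 782183001600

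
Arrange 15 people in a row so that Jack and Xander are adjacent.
Treat as block: (15-1)! × 2! = 87178291200 × 2 = 174356582400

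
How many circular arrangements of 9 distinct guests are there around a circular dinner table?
Circular: fix one position, arrange the rest. (9-1)! = 40320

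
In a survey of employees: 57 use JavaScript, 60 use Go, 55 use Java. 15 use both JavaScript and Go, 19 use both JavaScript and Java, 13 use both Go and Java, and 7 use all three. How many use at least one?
|A∪B∪C| = 57+60+55-15-19-13+7 = 132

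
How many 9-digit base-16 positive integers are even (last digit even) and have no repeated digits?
Last∈{0,2,4,6,8,10,12,14}. Last=0: 259459200. Last nonzero: 7×14×P(14,7) = 1695133440. Total = 1954592640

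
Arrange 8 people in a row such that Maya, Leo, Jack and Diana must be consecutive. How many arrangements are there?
Treat the 4 as one block: (8-4+1)! × 4! = 120 × 24 = 2880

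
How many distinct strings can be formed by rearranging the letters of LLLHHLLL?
8! / (6! × 2!) = 28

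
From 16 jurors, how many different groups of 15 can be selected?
C(16,15) = 16!/(15!×1!) = 16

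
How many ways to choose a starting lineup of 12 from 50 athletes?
C(50,12) = 50!/(12!×38!) = 121399651100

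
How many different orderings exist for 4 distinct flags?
4! = 24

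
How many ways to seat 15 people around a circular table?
Circular: fix one position, arrange the rest. (15-1)! = 87178291200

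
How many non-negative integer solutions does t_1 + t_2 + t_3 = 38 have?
C(38+3-1, 3-1) = C(40, 2) = 780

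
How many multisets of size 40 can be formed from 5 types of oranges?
C(40+5-1, 5-1) = C(44, 4) = 135751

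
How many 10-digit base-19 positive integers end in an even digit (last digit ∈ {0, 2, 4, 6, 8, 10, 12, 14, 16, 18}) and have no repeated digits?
Last∈{0,2,4,6,8,10,12,14,16,18}. Last=0: 17643225600. Last nonzero: 9×17×P(17,8) = 149967417600. Total = 167610643200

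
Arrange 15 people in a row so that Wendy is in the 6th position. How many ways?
Fix one position: (15-1)! = 87178291200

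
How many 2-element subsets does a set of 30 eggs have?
C(30,2) = 30!/(2!×28!) = 435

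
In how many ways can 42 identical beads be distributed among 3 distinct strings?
C(42+3-1, 3-1) = C(44, 2) = 946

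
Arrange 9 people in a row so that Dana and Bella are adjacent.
Treat as block: (9-1)! × 2! = 40320 × 2 = 80640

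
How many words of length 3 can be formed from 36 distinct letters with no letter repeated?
P(36,3) = 36!/(36-3)! = 42840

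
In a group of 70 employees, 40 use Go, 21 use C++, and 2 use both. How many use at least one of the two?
|A∪B| = |A| + |B| - |A∩B| = 40 + 21 - 2 = 59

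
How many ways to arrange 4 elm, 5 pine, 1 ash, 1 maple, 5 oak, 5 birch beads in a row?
21! / (4! × 5! × 1! × 1! × 5! × 5!) = 1231938227520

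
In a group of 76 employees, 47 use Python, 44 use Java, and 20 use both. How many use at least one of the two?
|A∪B| = |A| + |B| - |A∩B| = 47 + 44 - 20 = 71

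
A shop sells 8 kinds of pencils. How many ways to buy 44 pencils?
C(44+8-1, 8-1) = C(51, 7) = 115775100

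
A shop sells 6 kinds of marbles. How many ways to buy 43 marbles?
C(43+6-1, 6-1) = C(48, 5) = 1712304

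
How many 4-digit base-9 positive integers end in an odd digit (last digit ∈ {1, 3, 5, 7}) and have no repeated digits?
Last∈{1,3,5,7}. Last=0: 0. Last nonzero: 4×7×P(7,2) = 1176. Total = 1176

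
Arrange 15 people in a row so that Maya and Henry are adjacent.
Treat as block: (15-1)! × 2! = 87178291200 × 2 = 174356582400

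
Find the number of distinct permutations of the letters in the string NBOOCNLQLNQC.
12! / (1! × 2! × 3! × 2! × 2! × 2!) = 4989600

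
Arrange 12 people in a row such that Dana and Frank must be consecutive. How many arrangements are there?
Treat the 2 as one block: (12-2+1)! × 2! = 39916800 × 2 = 79833600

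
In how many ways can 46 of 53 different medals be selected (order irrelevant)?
C(53,46) = 53!/(46!×7!) = 154143080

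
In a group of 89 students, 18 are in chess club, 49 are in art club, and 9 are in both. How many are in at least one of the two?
|A∪B| = |A| + |B| - |A∩B| = 18 + 49 - 9 = 58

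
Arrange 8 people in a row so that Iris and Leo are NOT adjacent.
Total - adjacent = 8! - (8-1)!×2 = 40320 - 10080 = 30240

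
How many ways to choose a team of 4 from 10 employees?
C(10,4) = 10!/(4!×6!) = 210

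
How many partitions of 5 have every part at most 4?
Let r_j(i) = number of partitions of i into parts ≤ j, for i = 0..5. r_1(i) = 1 for all i; r_j(i) = r_{j-1}(i) + r_j(i-j). Rows j = 2..4: ≤2: 1 1 2 2 3 3; ≤3: 1 1 2 3 4 5; ≤4: 1 1 2 3 5 6. r_4(5) = 6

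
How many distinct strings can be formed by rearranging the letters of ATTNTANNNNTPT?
13! / (5! × 1! × 5! × 2!) = 216216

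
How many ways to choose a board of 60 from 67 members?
C(67,60) = 67!/(60!×7!) = 869648208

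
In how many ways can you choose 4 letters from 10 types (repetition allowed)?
C(4+10-1, 10-1) = C(13, 9) = 715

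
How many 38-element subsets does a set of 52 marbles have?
C(52,38) = 52!/(38!×14!) = 1768966344600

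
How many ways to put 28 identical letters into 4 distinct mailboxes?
C(28+4-1, 4-1) = C(31, 3) = 4495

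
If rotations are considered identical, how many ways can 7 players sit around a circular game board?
Circular: fix one position, arrange the rest. (7-1)! = 720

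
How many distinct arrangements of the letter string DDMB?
4! / (2! × 1! × 1!) = 12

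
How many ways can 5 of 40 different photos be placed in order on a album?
P(40,5) = 40!/(40-5)! = 78960960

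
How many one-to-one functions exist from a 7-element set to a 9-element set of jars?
P(9,7) = 9!/(9-7)! = 181440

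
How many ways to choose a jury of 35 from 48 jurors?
C(48,35) = 48!/(35!×13!) = 192928249296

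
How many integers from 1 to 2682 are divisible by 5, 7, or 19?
⌊2682/5⌋+⌊2682/7⌋+⌊2682/19⌋ - ⌊2682/35⌋-⌊2682/95⌋-⌊2682/133⌋ + ⌊2682/665⌋ = 536+383+141 - 76-28-20 + 4 = 940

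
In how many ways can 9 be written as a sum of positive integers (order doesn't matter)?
Pentagonal recurrence p(n) = p(n-1) + p(n-2) - p(n-5) - p(n-7) + p(n-12) + p(n-15) - ... gives p(0..8) = 1, 1, 2, 3, 5, 7, 11, 15, 22. p(9) = p(8) + p(7) - p(4) - p(2) = 22 + 15 - 5 - 2 = 30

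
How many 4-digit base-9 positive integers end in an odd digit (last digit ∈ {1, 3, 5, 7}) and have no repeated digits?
Last∈{1,3,5,7}. Last=0: 0. Last nonzero: 4×7×P(7,2) = 1176. Total = 1176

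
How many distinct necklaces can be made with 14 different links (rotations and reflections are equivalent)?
(14-1)!/2 = 6227020800/2 = 3113510400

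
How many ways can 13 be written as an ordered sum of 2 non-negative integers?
C(13+2-1, 2-1) = C(14, 1) = 14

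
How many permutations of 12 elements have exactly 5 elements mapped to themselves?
Choose the 5 fixed points C(12,5) = 792, derange the rest: !7 = Σ_{j=0}^{7} (-1)^j·7!/j! = 5040 - 5040 + 2520 - 840 + 210 - 42 + 7 - 1 = 1854. Product = 792 × 1854 = 1468368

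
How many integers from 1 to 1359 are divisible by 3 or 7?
⌊1359/3⌋ + ⌊1359/7⌋ - ⌊1359/21⌋ = 453 + 194 - 64 = 583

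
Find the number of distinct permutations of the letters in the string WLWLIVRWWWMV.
12! / (1! × 1! × 2! × 2! × 1! × 5!) = 997920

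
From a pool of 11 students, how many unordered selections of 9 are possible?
C(11,9) = 11!/(9!×2!) = 55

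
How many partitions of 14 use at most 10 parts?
By conjugation, equals partitions of 14 into parts ≤ 10. Let r_j(i) = number of partitions of i into parts ≤ j, for i = 0..14. r_1(i) = 1 for all i; r_j(i) = r_{j-1}(i) + r_j(i-j). Rows j = 2..10: ≤2: 1 1 2 2 3 3 4 4 5 5 6 6 7 7 8; ≤3: 1 1 2 3 4 5 7 8 10 12 14 16 19 21 24; ≤4: 1 1 2 3 5 6 9 11 15 18 23 27 34 39 47; ≤5: 1 1 2 3 5 7 10 13 18 23 30 37 47 57 70; ≤6: 1 1 2 3 5 7 11 14 20 26 35 44 58 71 90; ≤7: 1 1 2 3 5 7 11 15 21 28 38 49 65 82 105; ≤8: 1 1 2 3 5 7 11 15 22 29 40 52 70 89 116; ≤9: 1 1 2 3 5 7 11 15 22 30 41 54 73 94 123; ≤10: 1 1 2 3 5 7 11 15 22 30 42 55 75 97 128. r_10(14) = 128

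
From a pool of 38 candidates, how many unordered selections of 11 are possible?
C(38,11) = 38!/(11!×27!) = 1203322288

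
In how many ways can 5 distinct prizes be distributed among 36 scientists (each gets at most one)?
P(36,5) = 36!/(36-5)! = 45239040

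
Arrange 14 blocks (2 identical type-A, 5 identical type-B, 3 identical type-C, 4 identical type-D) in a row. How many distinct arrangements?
14! / (2! × 5! × 3! × 4!) = 2522520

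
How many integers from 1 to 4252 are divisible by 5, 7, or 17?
⌊4252/5⌋+⌊4252/7⌋+⌊4252/17⌋ - ⌊4252/35⌋-⌊4252/85⌋-⌊4252/119⌋ + ⌊4252/595⌋ = 850+607+250 - 121-50-35 + 7 = 1508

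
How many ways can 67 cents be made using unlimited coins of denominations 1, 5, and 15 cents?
Coefficient of x^67 in 1/(1-x^1) · 1/(1-x^5) · 1/(1-x^15). Case on j = number of 15-cent coins (j = 0..4); remainder r = 67 - 15j is made from {1,5} in ⌊r/5⌋+1 ways. r = 67, 52, 37, 22, 7 → 14 + 11 + 8 + 5 + 2 = 40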